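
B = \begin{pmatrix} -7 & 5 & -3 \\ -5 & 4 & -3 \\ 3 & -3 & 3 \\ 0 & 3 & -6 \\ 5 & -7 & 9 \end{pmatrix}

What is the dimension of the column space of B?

Row reduce to echelon form.
R2 ← R2 − (5/7)·R1: [0, 3/7, -6/7]
R3 ← R3 + (3/7)·R1: [0, -6/7, 12/7]
R5 ← R5 + (5/7)·R1: [0, -24/7, 48/7]
R3 ← R3 + (2)·R2: [0, 0, 0]
R4 ← R4 − (7)·R2: [0, 0, 0]
R5 ← R5 + (8)·R2: [0, 0, 0]
Echelon form has 2 nonzero rows, so rank(B) = 2.
The column space has dimension equal to the rank: 2.

2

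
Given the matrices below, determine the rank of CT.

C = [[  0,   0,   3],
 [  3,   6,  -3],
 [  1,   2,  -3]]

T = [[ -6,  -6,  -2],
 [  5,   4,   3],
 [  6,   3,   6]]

First compute CT:
[[ 18,   9,  18],
 [ -6,  -3,  -6],
 [-14,  -7, -14]]
Now row reduce the product.
R2 ← R2 + (1/3)·R1: [0, 0, 0]
R3 ← R3 + (7/9)·R1: [0, 0, 0]
1 nonzero row, so rank(CT) = 1.

1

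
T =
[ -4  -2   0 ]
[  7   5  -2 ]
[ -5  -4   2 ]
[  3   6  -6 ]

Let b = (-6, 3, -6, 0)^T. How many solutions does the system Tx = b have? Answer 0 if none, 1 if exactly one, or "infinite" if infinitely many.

0

Row reduce the augmented matrix [T | b].
R2 ← R2 + (7/4)·R1: [0, 3/2, -2, -15/2]
R3 ← R3 − (5/4)·R1: [0, -3/2, 2, 3/2]
R4 ← R4 + (3/4)·R1: [0, 9/2, -6, -9/2]
R3 ← R3 + R2: [0, 0, 0, -6]
R4 ← R4 − (3)·R2: [0, 0, 0, 18]
R4 ← R4 + (3)·R3: [0, 0, 0, 0]
The echelon form has 3 nonzero rows; the last pivot sits in the augmented column, so rank(T) = 2 but rank([T|b]) = 3.
Since the ranks differ, the system is inconsistent.
It has no solutions.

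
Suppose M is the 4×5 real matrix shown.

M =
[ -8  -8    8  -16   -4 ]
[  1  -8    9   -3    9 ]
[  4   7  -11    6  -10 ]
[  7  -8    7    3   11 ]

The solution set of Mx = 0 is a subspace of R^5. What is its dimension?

2

Row reduce to echelon form.
R2 ← R2 + (1/8)·R1: [0, -9, 10, -5, 17/2]
R3 ← R3 + (1/2)·R1: [0, 3, -7, -2, -12]
R4 ← R4 + (7/8)·R1: [0, -15, 14, -11, 15/2]
R3 ← R3 + (1/3)·R2: [0, 0, -11/3, -11/3, -55/6]
R4 ← R4 − (5/3)·R2: [0, 0, -8/3, -8/3, -20/3]
R4 ← R4 − (8/11)·R3: [0, 0, 0, 0, 0]
3 nonzero rows, so rank(M) = 3.
M has 5 columns; by rank–nullity, nullity = 5 − 3 = 2.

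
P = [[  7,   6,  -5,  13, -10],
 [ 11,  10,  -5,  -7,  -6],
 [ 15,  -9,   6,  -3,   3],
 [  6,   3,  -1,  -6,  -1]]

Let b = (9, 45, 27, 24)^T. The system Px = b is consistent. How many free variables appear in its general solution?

Row reduce the augmented matrix [P | b].
R2 ← R2 − (11/7)·R1: [0, 4/7, 20/7, -192/7, 68/7, 216/7]
R3 ← R3 − (15/7)·R1: [0, -153/7, 117/7, -216/7, 171/7, 54/7]
R4 ← R4 − (6/7)·R1: [0, -15/7, 23/7, -120/7, 53/7, 114/7]
R3 ← R3 + (153/4)·R2: [0, 0, 126, -1080, 396, 1188]
R4 ← R4 + (15/4)·R2: [0, 0, 14, -120, 44, 132]
R4 ← R4 − (1/9)·R3: [0, 0, 0, 0, 0, 0]
The echelon form has 3 nonzero rows, and every pivot lies in the first 5 columns, so rank(P) = rank([P|b]) = 3.
The system is consistent.
Free variables = (unknowns) − (rank) = 5 − 3 = 2.

2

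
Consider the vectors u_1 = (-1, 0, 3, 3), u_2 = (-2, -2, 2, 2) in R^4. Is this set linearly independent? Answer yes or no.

Form the matrix with these vectors as rows and row reduce.
R2 ← R2 − (2)·R1: [0, -2, -4, -4]
2 nonzero rows, so the 2 vectors span a space of dimension 2.
Since 2 = 2, the vectors are linearly independent.

yes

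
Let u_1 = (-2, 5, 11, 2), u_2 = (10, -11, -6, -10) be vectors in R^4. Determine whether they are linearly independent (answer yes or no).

Form the matrix with these vectors as rows and row reduce.
R2 ← R2 + (5)·R1: [0, 14, 49, 0]
2 nonzero rows, so the 2 vectors span a space of dimension 2.
Since 2 = 2, the vectors are linearly independent.

yes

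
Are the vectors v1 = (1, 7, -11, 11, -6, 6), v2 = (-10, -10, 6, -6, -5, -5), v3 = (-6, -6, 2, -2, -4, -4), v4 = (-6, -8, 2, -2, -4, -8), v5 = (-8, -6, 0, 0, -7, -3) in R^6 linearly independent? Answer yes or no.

Form the matrix with these vectors as rows and row reduce.
R2 ← R2 + (10)·R1: [0, 60, -104, 104, -65, 55]
R3 ← R3 + (6)·R1: [0, 36, -64, 64, -40, 32]
R4 ← R4 + (6)·R1: [0, 34, -64, 64, -40, 28]
R5 ← R5 + (8)·R1: [0, 50, -88, 88, -55, 45]
R3 ← R3 − (3/5)·R2: [0, 0, -8/5, 8/5, -1, -1]
R4 ← R4 − (17/30)·R2: [0, 0, -76/15, 76/15, -19/6, -19/6]
R5 ← R5 − (5/6)·R2: [0, 0, -4/3, 4/3, -5/6, -5/6]
R4 ← R4 − (19/6)·R3: [0, 0, 0, 0, 0, 0]
R5 ← R5 − (5/6)·R3: [0, 0, 0, 0, 0, 0]
3 nonzero rows, so the 5 vectors span a space of dimension 3.
Since 3 < 5, the vectors are linearly dependent.

no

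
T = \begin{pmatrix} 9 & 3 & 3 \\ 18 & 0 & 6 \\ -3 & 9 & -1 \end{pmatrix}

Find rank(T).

Row reduce to echelon form.
R2 ← R2 − (2)·R1: [0, -6, 0]
R3 ← R3 + (1/3)·R1: [0, 10, 0]
R3 ← R3 + (5/3)·R2: [0, 0, 0]
Echelon form has 2 nonzero rows, so rank(T) = 2.

2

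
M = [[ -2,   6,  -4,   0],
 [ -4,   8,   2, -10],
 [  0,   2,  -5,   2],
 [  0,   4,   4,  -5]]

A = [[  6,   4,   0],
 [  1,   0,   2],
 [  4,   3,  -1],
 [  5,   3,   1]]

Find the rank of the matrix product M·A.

First compute MA:
[[-22, -20,  16],
 [-58, -40,   4],
 [ -8,  -9,  11],
 [ -5,  -3,  -1]]
Now row reduce the product.
R2 ← R2 − (29/11)·R1: [0, 140/11, -420/11]
R3 ← R3 − (4/11)·R1: [0, -19/11, 57/11]
R4 ← R4 − (5/22)·R1: [0, 17/11, -51/11]
R3 ← R3 + (19/140)·R2: [0, 0, 0]
R4 ← R4 − (17/140)·R2: [0, 0, 0]
2 nonzero rows, so rank(MA) = 2.

2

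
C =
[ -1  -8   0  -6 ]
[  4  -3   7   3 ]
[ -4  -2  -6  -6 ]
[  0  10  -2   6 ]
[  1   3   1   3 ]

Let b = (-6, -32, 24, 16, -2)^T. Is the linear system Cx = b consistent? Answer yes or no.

yes

Row reduce the augmented matrix [C | b].
R2 ← R2 + (4)·R1: [0, -35, 7, -21, -56]
R3 ← R3 − (4)·R1: [0, 30, -6, 18, 48]
R5 ← R5 + R1: [0, -5, 1, -3, -8]
R3 ← R3 + (6/7)·R2: [0, 0, 0, 0, 0]
R4 ← R4 + (2/7)·R2: [0, 0, 0, 0, 0]
R5 ← R5 − (1/7)·R2: [0, 0, 0, 0, 0]
The echelon form has 2 nonzero rows, and every pivot lies in the first 4 columns, so rank(C) = rank([C|b]) = 2.
The system is consistent.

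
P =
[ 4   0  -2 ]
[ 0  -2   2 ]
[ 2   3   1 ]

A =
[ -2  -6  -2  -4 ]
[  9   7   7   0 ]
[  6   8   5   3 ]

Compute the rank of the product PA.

2

First compute PA:
[[-20, -40, -18, -22],
 [ -6,   2,  -4,   6],
 [ 29,  17,  22,  -5]]
Now row reduce the product.
R2 ← R2 − (3/10)·R1: [0, 14, 7/5, 63/5]
R3 ← R3 + (29/20)·R1: [0, -41, -41/10, -369/10]
R3 ← R3 + (41/14)·R2: [0, 0, 0, 0]
2 nonzero rows, so rank(PA) = 2.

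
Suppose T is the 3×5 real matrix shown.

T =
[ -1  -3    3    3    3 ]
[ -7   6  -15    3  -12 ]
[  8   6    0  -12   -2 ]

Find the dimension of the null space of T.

3

Row reduce to echelon form.
R2 ← R2 − (7)·R1: [0, 27, -36, -18, -33]
R3 ← R3 + (8)·R1: [0, -18, 24, 12, 22]
R3 ← R3 + (2/3)·R2: [0, 0, 0, 0, 0]
2 nonzero rows, so rank(T) = 2.
T has 5 columns; by rank–nullity, nullity = 5 − 2 = 3.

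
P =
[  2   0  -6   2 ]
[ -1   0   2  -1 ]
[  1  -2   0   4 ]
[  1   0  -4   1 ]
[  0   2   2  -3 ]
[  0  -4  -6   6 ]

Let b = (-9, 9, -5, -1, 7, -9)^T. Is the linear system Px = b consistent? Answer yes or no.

Row reduce the augmented matrix [P | b].
R2 ← R2 + (1/2)·R1: [0, 0, -1, 0, 9/2]
R3 ← R3 − (1/2)·R1: [0, -2, 3, 3, -1/2]
R4 ← R4 − (1/2)·R1: [0, 0, -1, 0, 7/2]
Swap R2 ↔ R3
R5 ← R5 + R2: [0, 0, 5, 0, 13/2]
R6 ← R6 − (2)·R2: [0, 0, -12, 0, -8]
R4 ← R4 − R3: [0, 0, 0, 0, -1]
R5 ← R5 + (5)·R3: [0, 0, 0, 0, 29]
R6 ← R6 − (12)·R3: [0, 0, 0, 0, -62]
R5 ← R5 + (29)·R4: [0, 0, 0, 0, 0]
R6 ← R6 − (62)·R4: [0, 0, 0, 0, 0]
The echelon form has 4 nonzero rows; the last pivot sits in the augmented column, so rank(P) = 3 but rank([P|b]) = 4.
Since the ranks differ, the system is inconsistent.

no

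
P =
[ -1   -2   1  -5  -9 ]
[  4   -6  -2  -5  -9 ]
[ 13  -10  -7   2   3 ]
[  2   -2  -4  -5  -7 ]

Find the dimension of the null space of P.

Row reduce to echelon form.
R2 ← R2 + (4)·R1: [0, -14, 2, -25, -45]
R3 ← R3 + (13)·R1: [0, -36, 6, -63, -114]
R4 ← R4 + (2)·R1: [0, -6, -2, -15, -25]
R3 ← R3 − (18/7)·R2: [0, 0, 6/7, 9/7, 12/7]
R4 ← R4 − (3/7)·R2: [0, 0, -20/7, -30/7, -40/7]
R4 ← R4 + (10/3)·R3: [0, 0, 0, 0, 0]
3 nonzero rows, so rank(P) = 3.
P has 5 columns; by rank–nullity, nullity = 5 − 3 = 2.

2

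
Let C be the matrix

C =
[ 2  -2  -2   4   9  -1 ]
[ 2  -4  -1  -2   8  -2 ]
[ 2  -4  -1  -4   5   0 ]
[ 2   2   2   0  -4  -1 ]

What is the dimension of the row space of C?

Row reduce to echelon form.
R2 ← R2 − R1: [0, -2, 1, -6, -1, -1]
R3 ← R3 − R1: [0, -2, 1, -8, -4, 1]
R4 ← R4 − R1: [0, 4, 4, -4, -13, 0]
R3 ← R3 − R2: [0, 0, 0, -2, -3, 2]
R4 ← R4 + (2)·R2: [0, 0, 6, -16, -15, -2]
Swap R3 ↔ R4
Echelon form has 4 nonzero rows, so rank(C) = 4.
The row space has dimension equal to the rank: 4.

4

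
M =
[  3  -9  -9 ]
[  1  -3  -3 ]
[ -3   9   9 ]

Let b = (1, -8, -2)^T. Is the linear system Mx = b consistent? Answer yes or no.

no

Row reduce the augmented matrix [M | b].
R2 ← R2 − (1/3)·R1: [0, 0, 0, -25/3]
R3 ← R3 + R1: [0, 0, 0, -1]
R3 ← R3 − (3/25)·R2: [0, 0, 0, 0]
The echelon form has 2 nonzero rows; the last pivot sits in the augmented column, so rank(M) = 1 but rank([M|b]) = 2.
Since the ranks differ, the system is inconsistent.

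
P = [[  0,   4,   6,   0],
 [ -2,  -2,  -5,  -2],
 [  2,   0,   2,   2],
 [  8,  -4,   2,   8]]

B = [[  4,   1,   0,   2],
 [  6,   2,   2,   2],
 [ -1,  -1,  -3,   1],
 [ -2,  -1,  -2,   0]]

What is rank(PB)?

2

First compute PB:
[[ 18,   2, -10,  14],
 [-11,   1,  15, -13],
 [  2,  -2, -10,   6],
 [-10, -10, -30,  10]]
Now row reduce the product.
R2 ← R2 + (11/18)·R1: [0, 20/9, 80/9, -40/9]
R3 ← R3 − (1/9)·R1: [0, -20/9, -80/9, 40/9]
R4 ← R4 + (5/9)·R1: [0, -80/9, -320/9, 160/9]
R3 ← R3 + R2: [0, 0, 0, 0]
R4 ← R4 + (4)·R2: [0, 0, 0, 0]
2 nonzero rows, so rank(PB) = 2.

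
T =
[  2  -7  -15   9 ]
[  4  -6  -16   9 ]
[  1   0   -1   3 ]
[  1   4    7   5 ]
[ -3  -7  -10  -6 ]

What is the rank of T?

Row reduce to echelon form.
R2 ← R2 − (2)·R1: [0, 8, 14, -9]
R3 ← R3 − (1/2)·R1: [0, 7/2, 13/2, -3/2]
R4 ← R4 − (1/2)·R1: [0, 15/2, 29/2, 1/2]
R5 ← R5 + (3/2)·R1: [0, -35/2, -65/2, 15/2]
R3 ← R3 − (7/16)·R2: [0, 0, 3/8, 39/16]
R4 ← R4 − (15/16)·R2: [0, 0, 11/8, 143/16]
R5 ← R5 + (35/16)·R2: [0, 0, -15/8, -195/16]
R4 ← R4 − (11/3)·R3: [0, 0, 0, 0]
R5 ← R5 + (5)·R3: [0, 0, 0, 0]
Echelon form has 3 nonzero rows, so rank(T) = 3.

3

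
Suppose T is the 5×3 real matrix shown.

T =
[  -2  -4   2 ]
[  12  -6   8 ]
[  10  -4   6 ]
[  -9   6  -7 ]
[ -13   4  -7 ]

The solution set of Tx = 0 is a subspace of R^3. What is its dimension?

Row reduce to echelon form.
R2 ← R2 + (6)·R1: [0, -30, 20]
R3 ← R3 + (5)·R1: [0, -24, 16]
R4 ← R4 − (9/2)·R1: [0, 24, -16]
R5 ← R5 − (13/2)·R1: [0, 30, -20]
R3 ← R3 − (4/5)·R2: [0, 0, 0]
R4 ← R4 + (4/5)·R2: [0, 0, 0]
R5 ← R5 + R2: [0, 0, 0]
2 nonzero rows, so rank(T) = 2.
T has 3 columns; by rank–nullity, nullity = 3 − 2 = 1.

1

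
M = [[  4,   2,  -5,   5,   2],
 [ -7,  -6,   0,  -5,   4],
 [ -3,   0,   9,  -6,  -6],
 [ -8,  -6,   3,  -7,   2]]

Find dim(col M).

Row reduce to echelon form.
R2 ← R2 + (7/4)·R1: [0, -5/2, -35/4, 15/4, 15/2]
R3 ← R3 + (3/4)·R1: [0, 3/2, 21/4, -9/4, -9/2]
R4 ← R4 + (2)·R1: [0, -2, -7, 3, 6]
R3 ← R3 + (3/5)·R2: [0, 0, 0, 0, 0]
R4 ← R4 − (4/5)·R2: [0, 0, 0, 0, 0]
Echelon form has 2 nonzero rows, so rank(M) = 2.
The column space has dimension equal to the rank: 2.

2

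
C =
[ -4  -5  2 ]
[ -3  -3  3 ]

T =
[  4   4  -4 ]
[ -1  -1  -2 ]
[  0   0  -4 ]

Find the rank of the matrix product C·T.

2

First compute CT:
[[-11, -11,  18],
 [ -9,  -9,   6]]
Now row reduce the product.
R2 ← R2 − (9/11)·R1: [0, 0, -96/11]
2 nonzero rows, so rank(CT) = 2.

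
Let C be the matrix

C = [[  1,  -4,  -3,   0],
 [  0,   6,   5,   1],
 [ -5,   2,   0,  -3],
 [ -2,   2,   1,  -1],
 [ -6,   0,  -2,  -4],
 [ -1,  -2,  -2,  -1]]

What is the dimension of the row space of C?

2

Row reduce to echelon form.
R3 ← R3 + (5)·R1: [0, -18, -15, -3]
R4 ← R4 + (2)·R1: [0, -6, -5, -1]
R5 ← R5 + (6)·R1: [0, -24, -20, -4]
R6 ← R6 + R1: [0, -6, -5, -1]
R3 ← R3 + (3)·R2: [0, 0, 0, 0]
R4 ← R4 + R2: [0, 0, 0, 0]
R5 ← R5 + (4)·R2: [0, 0, 0, 0]
R6 ← R6 + R2: [0, 0, 0, 0]
Echelon form has 2 nonzero rows, so rank(C) = 2.
The row space has dimension equal to the rank: 2.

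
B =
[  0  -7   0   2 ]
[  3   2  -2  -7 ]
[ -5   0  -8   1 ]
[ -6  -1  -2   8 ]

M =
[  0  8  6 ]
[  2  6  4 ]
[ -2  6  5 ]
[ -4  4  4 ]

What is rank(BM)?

2

First compute BM:
[[-22, -34, -20],
 [ 36,  -4, -12],
 [ 12, -84, -66],
 [-30, -34, -18]]
Now row reduce the product.
R2 ← R2 + (18/11)·R1: [0, -656/11, -492/11]
R3 ← R3 + (6/11)·R1: [0, -1128/11, -846/11]
R4 ← R4 − (15/11)·R1: [0, 136/11, 102/11]
R3 ← R3 − (141/82)·R2: [0, 0, 0]
R4 ← R4 + (17/82)·R2: [0, 0, 0]
2 nonzero rows, so rank(BM) = 2.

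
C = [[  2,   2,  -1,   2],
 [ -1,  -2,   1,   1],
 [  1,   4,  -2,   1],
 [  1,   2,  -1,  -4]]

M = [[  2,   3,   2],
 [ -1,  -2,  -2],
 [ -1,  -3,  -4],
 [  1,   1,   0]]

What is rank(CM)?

First compute CM:
[[  5,   7,   4],
 [  0,  -1,  -2],
 [  1,   2,   2],
 [ -3,  -2,   2]]
Now row reduce the product.
R3 ← R3 − (1/5)·R1: [0, 3/5, 6/5]
R4 ← R4 + (3/5)·R1: [0, 11/5, 22/5]
R3 ← R3 + (3/5)·R2: [0, 0, 0]
R4 ← R4 + (11/5)·R2: [0, 0, 0]
2 nonzero rows, so rank(CM) = 2.

2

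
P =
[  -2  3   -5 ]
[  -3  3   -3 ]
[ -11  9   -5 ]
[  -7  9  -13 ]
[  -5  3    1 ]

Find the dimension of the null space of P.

Row reduce to echelon form.
R2 ← R2 − (3/2)·R1: [0, -3/2, 9/2]
R3 ← R3 − (11/2)·R1: [0, -15/2, 45/2]
R4 ← R4 − (7/2)·R1: [0, -3/2, 9/2]
R5 ← R5 − (5/2)·R1: [0, -9/2, 27/2]
R3 ← R3 − (5)·R2: [0, 0, 0]
R4 ← R4 − R2: [0, 0, 0]
R5 ← R5 − (3)·R2: [0, 0, 0]
2 nonzero rows, so rank(P) = 2.
P has 3 columns; by rank–nullity, nullity = 3 − 2 = 1.

1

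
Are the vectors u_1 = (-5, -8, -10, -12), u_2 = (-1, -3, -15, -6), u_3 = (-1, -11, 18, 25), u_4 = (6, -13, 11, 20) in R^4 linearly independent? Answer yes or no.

yes

Form the matrix with these vectors as rows and row reduce.
R2 ← R2 − (1/5)·R1: [0, -7/5, -13, -18/5]
R3 ← R3 − (1/5)·R1: [0, -47/5, 20, 137/5]
R4 ← R4 + (6/5)·R1: [0, -113/5, -1, 28/5]
R3 ← R3 − (47/7)·R2: [0, 0, 751/7, 361/7]
R4 ← R4 − (113/7)·R2: [0, 0, 1462/7, 446/7]
R4 ← R4 − (1462/751)·R3: [0, 0, 0, -27548/751]
4 nonzero rows, so the 4 vectors span a space of dimension 4.
Since 4 = 4, the vectors are linearly independent.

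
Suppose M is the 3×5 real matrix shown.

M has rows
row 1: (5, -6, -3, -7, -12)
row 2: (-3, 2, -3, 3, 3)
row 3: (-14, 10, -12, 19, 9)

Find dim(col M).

3

Row reduce to echelon form.
R2 ← R2 + (3/5)·R1: [0, -8/5, -24/5, -6/5, -21/5]
R3 ← R3 + (14/5)·R1: [0, -34/5, -102/5, -3/5, -123/5]
R3 ← R3 − (17/4)·R2: [0, 0, 0, 9/2, -27/4]
Echelon form has 3 nonzero rows, so rank(M) = 3.
The column space has dimension equal to the rank: 3.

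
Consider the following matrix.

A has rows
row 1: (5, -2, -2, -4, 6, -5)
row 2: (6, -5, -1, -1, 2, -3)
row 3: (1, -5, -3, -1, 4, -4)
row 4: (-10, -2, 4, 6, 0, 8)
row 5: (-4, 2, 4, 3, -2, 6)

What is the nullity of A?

2

Row reduce to echelon form.
R2 ← R2 − (6/5)·R1: [0, -13/5, 7/5, 19/5, -26/5, 3]
R3 ← R3 − (1/5)·R1: [0, -23/5, -13/5, -1/5, 14/5, -3]
R4 ← R4 + (2)·R1: [0, -6, 0, -2, 12, -2]
R5 ← R5 + (4/5)·R1: [0, 2/5, 12/5, -1/5, 14/5, 2]
R3 ← R3 − (23/13)·R2: [0, 0, -66/13, -90/13, 12, -108/13]
R4 ← R4 − (30/13)·R2: [0, 0, -42/13, -140/13, 24, -116/13]
R5 ← R5 + (2/13)·R2: [0, 0, 34/13, 5/13, 2, 32/13]
R4 ← R4 − (7/11)·R3: [0, 0, 0, -70/11, 180/11, -40/11]
R5 ← R5 + (17/33)·R3: [0, 0, 0, -35/11, 90/11, -20/11]
R5 ← R5 − (1/2)·R4: [0, 0, 0, 0, 0, 0]
4 nonzero rows, so rank(A) = 4.
A has 6 columns; by rank–nullity, nullity = 6 − 4 = 2.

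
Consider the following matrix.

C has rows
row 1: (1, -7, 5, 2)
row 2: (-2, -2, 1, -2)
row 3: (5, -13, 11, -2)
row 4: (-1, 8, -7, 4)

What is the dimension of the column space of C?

Row reduce to echelon form.
R2 ← R2 + (2)·R1: [0, -16, 11, 2]
R3 ← R3 − (5)·R1: [0, 22, -14, -12]
R4 ← R4 + R1: [0, 1, -2, 6]
R3 ← R3 + (11/8)·R2: [0, 0, 9/8, -37/4]
R4 ← R4 + (1/16)·R2: [0, 0, -21/16, 49/8]
R4 ← R4 + (7/6)·R3: [0, 0, 0, -14/3]
Echelon form has 4 nonzero rows, so rank(C) = 4.
The column space has dimension equal to the rank: 4.

4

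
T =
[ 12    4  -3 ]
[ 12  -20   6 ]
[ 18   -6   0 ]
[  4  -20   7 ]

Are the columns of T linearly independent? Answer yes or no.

no

Row reduce T to echelon form.
R2 ← R2 − R1: [0, -24, 9]
R3 ← R3 − (3/2)·R1: [0, -12, 9/2]
R4 ← R4 − (1/3)·R1: [0, -64/3, 8]
R3 ← R3 − (1/2)·R2: [0, 0, 0]
R4 ← R4 − (8/9)·R2: [0, 0, 0]
2 pivots among 3 columns.
Only 2 < 3 pivot columns, so the columns are linearly dependent.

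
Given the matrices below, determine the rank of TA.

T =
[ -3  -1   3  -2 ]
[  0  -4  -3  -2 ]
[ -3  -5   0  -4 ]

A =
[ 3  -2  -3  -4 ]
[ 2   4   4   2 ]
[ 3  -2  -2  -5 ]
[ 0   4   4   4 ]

2

First compute TA:
[[ -2, -12,  -9, -13],
 [-17, -18, -18,  -1],
 [-19, -30, -27, -14]]
Now row reduce the product.
R2 ← R2 − (17/2)·R1: [0, 84, 117/2, 219/2]
R3 ← R3 − (19/2)·R1: [0, 84, 117/2, 219/2]
R3 ← R3 − R2: [0, 0, 0, 0]
2 nonzero rows, so rank(TA) = 2.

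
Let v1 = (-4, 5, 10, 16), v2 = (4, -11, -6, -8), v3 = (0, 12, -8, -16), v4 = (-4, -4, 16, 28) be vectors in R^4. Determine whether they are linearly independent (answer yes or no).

Form the matrix with these vectors as rows and row reduce.
R2 ← R2 + R1: [0, -6, 4, 8]
R4 ← R4 − R1: [0, -9, 6, 12]
R3 ← R3 + (2)·R2: [0, 0, 0, 0]
R4 ← R4 − (3/2)·R2: [0, 0, 0, 0]
2 nonzero rows, so the 4 vectors span a space of dimension 2.
Since 2 < 4, the vectors are linearly dependent.

no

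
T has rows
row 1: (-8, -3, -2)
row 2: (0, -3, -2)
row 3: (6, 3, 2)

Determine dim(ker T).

1

Row reduce to echelon form.
R3 ← R3 + (3/4)·R1: [0, 3/4, 1/2]
R3 ← R3 + (1/4)·R2: [0, 0, 0]
2 nonzero rows, so rank(T) = 2.
T has 3 columns; by rank–nullity, nullity = 3 − 2 = 1.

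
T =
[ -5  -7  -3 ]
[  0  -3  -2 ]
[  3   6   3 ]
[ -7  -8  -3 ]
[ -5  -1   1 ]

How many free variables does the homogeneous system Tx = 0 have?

1

Row reduce to echelon form.
R3 ← R3 + (3/5)·R1: [0, 9/5, 6/5]
R4 ← R4 − (7/5)·R1: [0, 9/5, 6/5]
R5 ← R5 − R1: [0, 6, 4]
R3 ← R3 + (3/5)·R2: [0, 0, 0]
R4 ← R4 + (3/5)·R2: [0, 0, 0]
R5 ← R5 + (2)·R2: [0, 0, 0]
2 nonzero rows, so rank(T) = 2.
T has 3 columns; by rank–nullity, nullity = 3 − 2 = 1.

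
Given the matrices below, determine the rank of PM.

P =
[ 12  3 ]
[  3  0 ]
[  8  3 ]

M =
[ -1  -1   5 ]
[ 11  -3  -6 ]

First compute PM:
[[ 21, -21,  42],
 [ -3,  -3,  15],
 [ 25, -17,  22]]
Now row reduce the product.
R2 ← R2 + (1/7)·R1: [0, -6, 21]
R3 ← R3 − (25/21)·R1: [0, 8, -28]
R3 ← R3 + (4/3)·R2: [0, 0, 0]
2 nonzero rows, so rank(PM) = 2.

2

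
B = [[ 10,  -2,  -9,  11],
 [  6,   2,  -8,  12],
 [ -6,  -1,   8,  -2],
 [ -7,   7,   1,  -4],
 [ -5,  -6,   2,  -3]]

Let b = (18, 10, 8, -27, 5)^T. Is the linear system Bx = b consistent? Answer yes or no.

Row reduce the augmented matrix [B | b].
R2 ← R2 − (3/5)·R1: [0, 16/5, -13/5, 27/5, -4/5]
R3 ← R3 + (3/5)·R1: [0, -11/5, 13/5, 23/5, 94/5]
R4 ← R4 + (7/10)·R1: [0, 28/5, -53/10, 37/10, -72/5]
R5 ← R5 + (1/2)·R1: [0, -7, -5/2, 5/2, 14]
R3 ← R3 + (11/16)·R2: [0, 0, 13/16, 133/16, 73/4]
R4 ← R4 − (7/4)·R2: [0, 0, -3/4, -23/4, -13]
R5 ← R5 + (35/16)·R2: [0, 0, -131/16, 229/16, 49/4]
R4 ← R4 + (12/13)·R3: [0, 0, 0, 25/13, 50/13]
R5 ← R5 + (131/13)·R3: [0, 0, 0, 1275/13, 2550/13]
R5 ← R5 − (51)·R4: [0, 0, 0, 0, 0]
The echelon form has 4 nonzero rows, and every pivot lies in the first 4 columns, so rank(B) = rank([B|b]) = 4.
The system is consistent.

yes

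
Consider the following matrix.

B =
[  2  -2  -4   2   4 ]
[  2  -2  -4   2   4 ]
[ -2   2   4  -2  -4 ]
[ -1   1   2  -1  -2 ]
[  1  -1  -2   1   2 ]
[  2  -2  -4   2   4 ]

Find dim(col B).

1

Row reduce to echelon form.
R2 ← R2 − R1: [0, 0, 0, 0, 0]
R3 ← R3 + R1: [0, 0, 0, 0, 0]
R4 ← R4 + (1/2)·R1: [0, 0, 0, 0, 0]
R5 ← R5 − (1/2)·R1: [0, 0, 0, 0, 0]
R6 ← R6 − R1: [0, 0, 0, 0, 0]
Echelon form has 1 nonzero row, so rank(B) = 1.
The column space has dimension equal to the rank: 1.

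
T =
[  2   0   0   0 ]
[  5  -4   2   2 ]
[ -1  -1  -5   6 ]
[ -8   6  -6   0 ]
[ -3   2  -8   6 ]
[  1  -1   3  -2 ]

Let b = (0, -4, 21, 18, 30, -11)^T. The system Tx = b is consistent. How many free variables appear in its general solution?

1

Row reduce the augmented matrix [T | b].
R2 ← R2 − (5/2)·R1: [0, -4, 2, 2, -4]
R3 ← R3 + (1/2)·R1: [0, -1, -5, 6, 21]
R4 ← R4 + (4)·R1: [0, 6, -6, 0, 18]
R5 ← R5 + (3/2)·R1: [0, 2, -8, 6, 30]
R6 ← R6 − (1/2)·R1: [0, -1, 3, -2, -11]
R3 ← R3 − (1/4)·R2: [0, 0, -11/2, 11/2, 22]
R4 ← R4 + (3/2)·R2: [0, 0, -3, 3, 12]
R5 ← R5 + (1/2)·R2: [0, 0, -7, 7, 28]
R6 ← R6 − (1/4)·R2: [0, 0, 5/2, -5/2, -10]
R4 ← R4 − (6/11)·R3: [0, 0, 0, 0, 0]
R5 ← R5 − (14/11)·R3: [0, 0, 0, 0, 0]
R6 ← R6 + (5/11)·R3: [0, 0, 0, 0, 0]
The echelon form has 3 nonzero rows, and every pivot lies in the first 4 columns, so rank(T) = rank([T|b]) = 3.
The system is consistent.
Free variables = (unknowns) − (rank) = 4 − 3 = 1.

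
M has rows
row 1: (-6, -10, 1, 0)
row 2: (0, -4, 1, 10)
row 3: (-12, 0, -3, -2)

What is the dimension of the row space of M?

3

Row reduce to echelon form.
R3 ← R3 − (2)·R1: [0, 20, -5, -2]
R3 ← R3 + (5)·R2: [0, 0, 0, 48]
Echelon form has 3 nonzero rows, so rank(M) = 3.
The row space has dimension equal to the rank: 3.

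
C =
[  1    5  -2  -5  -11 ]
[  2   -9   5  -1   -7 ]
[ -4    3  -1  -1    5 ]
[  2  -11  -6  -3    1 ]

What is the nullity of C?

Row reduce to echelon form.
R2 ← R2 − (2)·R1: [0, -19, 9, 9, 15]
R3 ← R3 + (4)·R1: [0, 23, -9, -21, -39]
R4 ← R4 − (2)·R1: [0, -21, -2, 7, 23]
R3 ← R3 + (23/19)·R2: [0, 0, 36/19, -192/19, -396/19]
R4 ← R4 − (21/19)·R2: [0, 0, -227/19, -56/19, 122/19]
R4 ← R4 + (227/36)·R3: [0, 0, 0, -200/3, -125]
4 nonzero rows, so rank(C) = 4.
C has 5 columns; by rank–nullity, nullity = 5 − 4 = 1.

1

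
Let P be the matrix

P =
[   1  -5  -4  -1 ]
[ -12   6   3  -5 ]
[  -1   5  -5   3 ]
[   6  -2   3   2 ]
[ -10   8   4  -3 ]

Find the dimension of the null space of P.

Row reduce to echelon form.
R2 ← R2 + (12)·R1: [0, -54, -45, -17]
R3 ← R3 + R1: [0, 0, -9, 2]
R4 ← R4 − (6)·R1: [0, 28, 27, 8]
R5 ← R5 + (10)·R1: [0, -42, -36, -13]
R4 ← R4 + (14/27)·R2: [0, 0, 11/3, -22/27]
R5 ← R5 − (7/9)·R2: [0, 0, -1, 2/9]
R4 ← R4 + (11/27)·R3: [0, 0, 0, 0]
R5 ← R5 − (1/9)·R3: [0, 0, 0, 0]
3 nonzero rows, so rank(P) = 3.
P has 4 columns; by rank–nullity, nullity = 4 − 3 = 1.

1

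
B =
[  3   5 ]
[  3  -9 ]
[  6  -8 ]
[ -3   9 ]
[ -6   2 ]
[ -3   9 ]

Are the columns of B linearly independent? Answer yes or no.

yes

Row reduce B to echelon form.
R2 ← R2 − R1: [0, -14]
R3 ← R3 − (2)·R1: [0, -18]
R4 ← R4 + R1: [0, 14]
R5 ← R5 + (2)·R1: [0, 12]
R6 ← R6 + R1: [0, 14]
R3 ← R3 − (9/7)·R2: [0, 0]
R4 ← R4 + R2: [0, 0]
R5 ← R5 + (6/7)·R2: [0, 0]
R6 ← R6 + R2: [0, 0]
2 pivots among 2 columns.
Every column is a pivot column, so the columns are linearly independent.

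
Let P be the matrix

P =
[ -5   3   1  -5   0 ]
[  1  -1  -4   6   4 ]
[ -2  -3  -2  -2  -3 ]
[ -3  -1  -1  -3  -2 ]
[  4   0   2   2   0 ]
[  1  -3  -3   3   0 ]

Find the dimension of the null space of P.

Row reduce to echelon form.
R2 ← R2 + (1/5)·R1: [0, -2/5, -19/5, 5, 4]
R3 ← R3 − (2/5)·R1: [0, -21/5, -12/5, 0, -3]
R4 ← R4 − (3/5)·R1: [0, -14/5, -8/5, 0, -2]
R5 ← R5 + (4/5)·R1: [0, 12/5, 14/5, -2, 0]
R6 ← R6 + (1/5)·R1: [0, -12/5, -14/5, 2, 0]
R3 ← R3 − (21/2)·R2: [0, 0, 75/2, -105/2, -45]
R4 ← R4 − (7)·R2: [0, 0, 25, -35, -30]
R5 ← R5 + (6)·R2: [0, 0, -20, 28, 24]
R6 ← R6 − (6)·R2: [0, 0, 20, -28, -24]
R4 ← R4 − (2/3)·R3: [0, 0, 0, 0, 0]
R5 ← R5 + (8/15)·R3: [0, 0, 0, 0, 0]
R6 ← R6 − (8/15)·R3: [0, 0, 0, 0, 0]
3 nonzero rows, so rank(P) = 3.
P has 5 columns; by rank–nullity, nullity = 5 − 3 = 2.

2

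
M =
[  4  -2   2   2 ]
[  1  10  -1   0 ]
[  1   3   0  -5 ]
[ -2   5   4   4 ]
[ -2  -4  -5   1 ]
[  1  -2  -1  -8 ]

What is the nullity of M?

0

Row reduce to echelon form.
R2 ← R2 − (1/4)·R1: [0, 21/2, -3/2, -1/2]
R3 ← R3 − (1/4)·R1: [0, 7/2, -1/2, -11/2]
R4 ← R4 + (1/2)·R1: [0, 4, 5, 5]
R5 ← R5 + (1/2)·R1: [0, -5, -4, 2]
R6 ← R6 − (1/4)·R1: [0, -3/2, -3/2, -17/2]
R3 ← R3 − (1/3)·R2: [0, 0, 0, -16/3]
R4 ← R4 − (8/21)·R2: [0, 0, 39/7, 109/21]
R5 ← R5 + (10/21)·R2: [0, 0, -33/7, 37/21]
R6 ← R6 + (1/7)·R2: [0, 0, -12/7, -60/7]
Swap R3 ↔ R4
R5 ← R5 + (11/13)·R3: [0, 0, 0, 80/13]
R6 ← R6 + (4/13)·R3: [0, 0, 0, -272/39]
R5 ← R5 + (15/13)·R4: [0, 0, 0, 0]
R6 ← R6 − (17/13)·R4: [0, 0, 0, 0]
4 nonzero rows, so rank(M) = 4.
M has 4 columns; by rank–nullity, nullity = 4 − 4 = 0.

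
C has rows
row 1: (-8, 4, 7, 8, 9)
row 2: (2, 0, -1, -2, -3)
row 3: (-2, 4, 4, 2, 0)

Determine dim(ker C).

Row reduce to echelon form.
R2 ← R2 + (1/4)·R1: [0, 1, 3/4, 0, -3/4]
R3 ← R3 − (1/4)·R1: [0, 3, 9/4, 0, -9/4]
R3 ← R3 − (3)·R2: [0, 0, 0, 0, 0]
2 nonzero rows, so rank(C) = 2.
C has 5 columns; by rank–nullity, nullity = 5 − 2 = 3.

3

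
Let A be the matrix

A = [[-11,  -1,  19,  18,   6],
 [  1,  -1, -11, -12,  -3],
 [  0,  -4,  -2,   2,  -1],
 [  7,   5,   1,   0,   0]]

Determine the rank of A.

Row reduce to echelon form.
R2 ← R2 + (1/11)·R1: [0, -12/11, -102/11, -114/11, -27/11]
R4 ← R4 + (7/11)·R1: [0, 48/11, 144/11, 126/11, 42/11]
R3 ← R3 − (11/3)·R2: [0, 0, 32, 40, 8]
R4 ← R4 + (4)·R2: [0, 0, -24, -30, -6]
R4 ← R4 + (3/4)·R3: [0, 0, 0, 0, 0]
Echelon form has 3 nonzero rows, so rank(A) = 3.

3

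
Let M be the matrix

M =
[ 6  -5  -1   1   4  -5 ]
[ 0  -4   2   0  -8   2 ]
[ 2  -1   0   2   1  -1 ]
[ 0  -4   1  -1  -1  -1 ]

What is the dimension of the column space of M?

Row reduce to echelon form.
R3 ← R3 − (1/3)·R1: [0, 2/3, 1/3, 5/3, -1/3, 2/3]
R3 ← R3 + (1/6)·R2: [0, 0, 2/3, 5/3, -5/3, 1]
R4 ← R4 − R2: [0, 0, -1, -1, 7, -3]
R4 ← R4 + (3/2)·R3: [0, 0, 0, 3/2, 9/2, -3/2]
Echelon form has 4 nonzero rows, so rank(M) = 4.
The column space has dimension equal to the rank: 4.

4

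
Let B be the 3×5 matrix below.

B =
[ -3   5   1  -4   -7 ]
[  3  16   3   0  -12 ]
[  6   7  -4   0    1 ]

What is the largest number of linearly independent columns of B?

3

Row reduce to echelon form.
R2 ← R2 + R1: [0, 21, 4, -4, -19]
R3 ← R3 + (2)·R1: [0, 17, -2, -8, -13]
R3 ← R3 − (17/21)·R2: [0, 0, -110/21, -100/21, 50/21]
Echelon form has 3 nonzero rows, so rank(B) = 3.
The rank gives the maximum number of linearly independent columns: 3.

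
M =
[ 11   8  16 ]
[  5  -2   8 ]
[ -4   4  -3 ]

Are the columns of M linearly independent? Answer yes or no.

Row reduce M to echelon form.
R2 ← R2 − (5/11)·R1: [0, -62/11, 8/11]
R3 ← R3 + (4/11)·R1: [0, 76/11, 31/11]
R3 ← R3 + (38/31)·R2: [0, 0, 115/31]
3 pivots among 3 columns.
Every column is a pivot column, so the columns are linearly independent.

yes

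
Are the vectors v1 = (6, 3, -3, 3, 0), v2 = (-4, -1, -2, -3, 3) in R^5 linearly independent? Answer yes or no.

yes

Form the matrix with these vectors as rows and row reduce.
R2 ← R2 + (2/3)·R1: [0, 1, -4, -1, 3]
2 nonzero rows, so the 2 vectors span a space of dimension 2.
Since 2 = 2, the vectors are linearly independent.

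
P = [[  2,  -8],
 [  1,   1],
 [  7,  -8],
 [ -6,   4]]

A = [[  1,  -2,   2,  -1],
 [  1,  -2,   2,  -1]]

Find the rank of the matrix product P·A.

First compute PA:
[[ -6,  12, -12,   6],
 [  2,  -4,   4,  -2],
 [ -1,   2,  -2,   1],
 [ -2,   4,  -4,   2]]
Now row reduce the product.
R2 ← R2 + (1/3)·R1: [0, 0, 0, 0]
R3 ← R3 − (1/6)·R1: [0, 0, 0, 0]
R4 ← R4 − (1/3)·R1: [0, 0, 0, 0]
1 nonzero row, so rank(PA) = 1.

1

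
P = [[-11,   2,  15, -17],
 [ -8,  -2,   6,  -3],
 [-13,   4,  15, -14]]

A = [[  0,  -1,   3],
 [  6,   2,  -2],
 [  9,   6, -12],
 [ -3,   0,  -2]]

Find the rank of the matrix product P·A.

2

First compute PA:
[[198, 105, -183],
 [ 51,  40, -86],
 [201, 111, -199]]
Now row reduce the product.
R2 ← R2 − (17/66)·R1: [0, 285/22, -855/22]
R3 ← R3 − (67/66)·R1: [0, 97/22, -291/22]
R3 ← R3 − (97/285)·R2: [0, 0, 0]
2 nonzero rows, so rank(PA) = 2.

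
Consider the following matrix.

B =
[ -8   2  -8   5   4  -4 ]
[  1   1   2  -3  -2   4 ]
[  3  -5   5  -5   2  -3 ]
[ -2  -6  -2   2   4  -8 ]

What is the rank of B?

Row reduce to echelon form.
R2 ← R2 + (1/8)·R1: [0, 5/4, 1, -19/8, -3/2, 7/2]
R3 ← R3 + (3/8)·R1: [0, -17/4, 2, -25/8, 7/2, -9/2]
R4 ← R4 − (1/4)·R1: [0, -13/2, 0, 3/4, 3, -7]
R3 ← R3 + (17/5)·R2: [0, 0, 27/5, -56/5, -8/5, 37/5]
R4 ← R4 + (26/5)·R2: [0, 0, 26/5, -58/5, -24/5, 56/5]
R4 ← R4 − (26/27)·R3: [0, 0, 0, -22/27, -88/27, 110/27]
Echelon form has 4 nonzero rows, so rank(B) = 4.

4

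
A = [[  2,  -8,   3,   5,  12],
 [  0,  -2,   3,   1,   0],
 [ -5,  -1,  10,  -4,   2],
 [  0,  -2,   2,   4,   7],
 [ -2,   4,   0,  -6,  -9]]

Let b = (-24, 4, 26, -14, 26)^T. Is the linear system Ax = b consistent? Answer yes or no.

Row reduce the augmented matrix [A | b].
R3 ← R3 + (5/2)·R1: [0, -21, 35/2, 17/2, 32, -34]
R5 ← R5 + R1: [0, -4, 3, -1, 3, 2]
R3 ← R3 − (21/2)·R2: [0, 0, -14, -2, 32, -76]
R4 ← R4 − R2: [0, 0, -1, 3, 7, -18]
R5 ← R5 − (2)·R2: [0, 0, -3, -3, 3, -6]
R4 ← R4 − (1/14)·R3: [0, 0, 0, 22/7, 33/7, -88/7]
R5 ← R5 − (3/14)·R3: [0, 0, 0, -18/7, -27/7, 72/7]
R5 ← R5 + (9/11)·R4: [0, 0, 0, 0, 0, 0]
The echelon form has 4 nonzero rows, and every pivot lies in the first 5 columns, so rank(A) = rank([A|b]) = 4.
The system is consistent.

yes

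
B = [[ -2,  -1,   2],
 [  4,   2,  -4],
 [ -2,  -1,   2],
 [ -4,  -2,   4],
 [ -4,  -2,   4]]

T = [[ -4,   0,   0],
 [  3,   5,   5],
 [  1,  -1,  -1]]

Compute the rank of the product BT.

First compute BT:
[[  7,  -7,  -7],
 [-14,  14,  14],
 [  7,  -7,  -7],
 [ 14, -14, -14],
 [ 14, -14, -14]]
Now row reduce the product.
R2 ← R2 + (2)·R1: [0, 0, 0]
R3 ← R3 − R1: [0, 0, 0]
R4 ← R4 − (2)·R1: [0, 0, 0]
R5 ← R5 − (2)·R1: [0, 0, 0]
1 nonzero row, so rank(BT) = 1.

1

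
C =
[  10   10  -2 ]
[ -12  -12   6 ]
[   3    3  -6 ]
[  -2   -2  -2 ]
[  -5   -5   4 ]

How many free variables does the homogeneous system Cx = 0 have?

1

Row reduce to echelon form.
R2 ← R2 + (6/5)·R1: [0, 0, 18/5]
R3 ← R3 − (3/10)·R1: [0, 0, -27/5]
R4 ← R4 + (1/5)·R1: [0, 0, -12/5]
R5 ← R5 + (1/2)·R1: [0, 0, 3]
R3 ← R3 + (3/2)·R2: [0, 0, 0]
R4 ← R4 + (2/3)·R2: [0, 0, 0]
R5 ← R5 − (5/6)·R2: [0, 0, 0]
2 nonzero rows, so rank(C) = 2.
C has 3 columns; by rank–nullity, nullity = 3 − 2 = 1.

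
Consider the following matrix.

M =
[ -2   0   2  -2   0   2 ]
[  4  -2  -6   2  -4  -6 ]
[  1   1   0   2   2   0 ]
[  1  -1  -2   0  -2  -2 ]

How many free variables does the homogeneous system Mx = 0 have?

4

Row reduce to echelon form.
R2 ← R2 + (2)·R1: [0, -2, -2, -2, -4, -2]
R3 ← R3 + (1/2)·R1: [0, 1, 1, 1, 2, 1]
R4 ← R4 + (1/2)·R1: [0, -1, -1, -1, -2, -1]
R3 ← R3 + (1/2)·R2: [0, 0, 0, 0, 0, 0]
R4 ← R4 − (1/2)·R2: [0, 0, 0, 0, 0, 0]
2 nonzero rows, so rank(M) = 2.
M has 6 columns; by rank–nullity, nullity = 6 − 2 = 4.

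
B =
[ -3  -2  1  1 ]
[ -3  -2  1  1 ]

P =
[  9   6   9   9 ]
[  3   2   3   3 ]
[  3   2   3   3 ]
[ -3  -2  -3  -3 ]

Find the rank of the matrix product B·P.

First compute BP:
[[-33, -22, -33, -33],
 [-33, -22, -33, -33]]
Now row reduce the product.
R2 ← R2 − R1: [0, 0, 0, 0]
1 nonzero row, so rank(BP) = 1.

1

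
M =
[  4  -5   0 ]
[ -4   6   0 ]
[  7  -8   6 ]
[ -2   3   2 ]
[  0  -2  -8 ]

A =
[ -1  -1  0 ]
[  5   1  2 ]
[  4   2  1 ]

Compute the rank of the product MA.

2

First compute MA:
[[-29,  -9, -10],
 [ 34,  10,  12],
 [-23,  -3, -10],
 [ 25,   9,   8],
 [-42, -18, -12]]
Now row reduce the product.
R2 ← R2 + (34/29)·R1: [0, -16/29, 8/29]
R3 ← R3 − (23/29)·R1: [0, 120/29, -60/29]
R4 ← R4 + (25/29)·R1: [0, 36/29, -18/29]
R5 ← R5 − (42/29)·R1: [0, -144/29, 72/29]
R3 ← R3 + (15/2)·R2: [0, 0, 0]
R4 ← R4 + (9/4)·R2: [0, 0, 0]
R5 ← R5 − (9)·R2: [0, 0, 0]
2 nonzero rows, so rank(MA) = 2.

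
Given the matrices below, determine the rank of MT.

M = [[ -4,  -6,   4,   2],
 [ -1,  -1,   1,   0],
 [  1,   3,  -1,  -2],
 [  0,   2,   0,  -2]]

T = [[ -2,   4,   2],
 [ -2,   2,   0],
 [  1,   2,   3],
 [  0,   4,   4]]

First compute MT:
[[ 24, -12,  12],
 [  5,  -4,   1],
 [ -9,   0,  -9],
 [ -4,  -4,  -8]]
Now row reduce the product.
R2 ← R2 − (5/24)·R1: [0, -3/2, -3/2]
R3 ← R3 + (3/8)·R1: [0, -9/2, -9/2]
R4 ← R4 + (1/6)·R1: [0, -6, -6]
R3 ← R3 − (3)·R2: [0, 0, 0]
R4 ← R4 − (4)·R2: [0, 0, 0]
2 nonzero rows, so rank(MT) = 2.

2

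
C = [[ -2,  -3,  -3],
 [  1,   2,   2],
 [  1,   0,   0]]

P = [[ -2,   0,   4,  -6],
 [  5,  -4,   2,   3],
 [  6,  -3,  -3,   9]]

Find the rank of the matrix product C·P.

First compute CP:
[[-29,  21,  -5, -24],
 [ 20, -14,   2,  18],
 [ -2,   0,   4,  -6]]
Now row reduce the product.
R2 ← R2 + (20/29)·R1: [0, 14/29, -42/29, 42/29]
R3 ← R3 − (2/29)·R1: [0, -42/29, 126/29, -126/29]
R3 ← R3 + (3)·R2: [0, 0, 0, 0]
2 nonzero rows, so rank(CP) = 2.

2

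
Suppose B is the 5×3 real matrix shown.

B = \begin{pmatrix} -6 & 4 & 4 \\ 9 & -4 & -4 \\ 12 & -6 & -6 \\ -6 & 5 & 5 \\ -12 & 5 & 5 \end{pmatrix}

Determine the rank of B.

Row reduce to echelon form.
R2 ← R2 + (3/2)·R1: [0, 2, 2]
R3 ← R3 + (2)·R1: [0, 2, 2]
R4 ← R4 − R1: [0, 1, 1]
R5 ← R5 − (2)·R1: [0, -3, -3]
R3 ← R3 − R2: [0, 0, 0]
R4 ← R4 − (1/2)·R2: [0, 0, 0]
R5 ← R5 + (3/2)·R2: [0, 0, 0]
Echelon form has 2 nonzero rows, so rank(B) = 2.

2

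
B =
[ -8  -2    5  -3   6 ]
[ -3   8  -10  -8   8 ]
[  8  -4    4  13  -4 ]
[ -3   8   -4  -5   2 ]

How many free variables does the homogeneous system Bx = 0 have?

1

Row reduce to echelon form.
R2 ← R2 − (3/8)·R1: [0, 35/4, -95/8, -55/8, 23/4]
R3 ← R3 + R1: [0, -6, 9, 10, 2]
R4 ← R4 − (3/8)·R1: [0, 35/4, -47/8, -31/8, -1/4]
R3 ← R3 + (24/35)·R2: [0, 0, 6/7, 37/7, 208/35]
R4 ← R4 − R2: [0, 0, 6, 3, -6]
R4 ← R4 − (7)·R3: [0, 0, 0, -34, -238/5]
4 nonzero rows, so rank(B) = 4.
B has 5 columns; by rank–nullity, nullity = 5 − 4 = 1.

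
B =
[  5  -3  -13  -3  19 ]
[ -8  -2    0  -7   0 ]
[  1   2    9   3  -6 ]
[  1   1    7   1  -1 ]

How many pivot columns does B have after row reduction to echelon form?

3

Row reduce to echelon form.
R2 ← R2 + (8/5)·R1: [0, -34/5, -104/5, -59/5, 152/5]
R3 ← R3 − (1/5)·R1: [0, 13/5, 58/5, 18/5, -49/5]
R4 ← R4 − (1/5)·R1: [0, 8/5, 48/5, 8/5, -24/5]
R3 ← R3 + (13/34)·R2: [0, 0, 62/17, -31/34, 31/17]
R4 ← R4 + (4/17)·R2: [0, 0, 80/17, -20/17, 40/17]
R4 ← R4 − (40/31)·R3: [0, 0, 0, 0, 0]
Echelon form has 3 nonzero rows, so rank(B) = 3.
Each nonzero row contributes one pivot column: 3 pivot columns.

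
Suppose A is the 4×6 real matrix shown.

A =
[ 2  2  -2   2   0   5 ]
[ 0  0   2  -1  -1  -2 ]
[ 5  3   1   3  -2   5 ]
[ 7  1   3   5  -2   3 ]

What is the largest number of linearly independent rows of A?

3

Row reduce to echelon form.
R3 ← R3 − (5/2)·R1: [0, -2, 6, -2, -2, -15/2]
R4 ← R4 − (7/2)·R1: [0, -6, 10, -2, -2, -29/2]
Swap R2 ↔ R3
R4 ← R4 − (3)·R2: [0, 0, -8, 4, 4, 8]
R4 ← R4 + (4)·R3: [0, 0, 0, 0, 0, 0]
Echelon form has 3 nonzero rows, so rank(A) = 3.
The rank gives the maximum number of linearly independent rows: 3.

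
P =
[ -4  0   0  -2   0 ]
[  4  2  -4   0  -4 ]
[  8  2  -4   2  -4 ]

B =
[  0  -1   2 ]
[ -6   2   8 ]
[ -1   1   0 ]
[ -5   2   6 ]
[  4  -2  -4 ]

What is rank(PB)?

2

First compute PB:
[[ 10,   0, -20],
 [-24,   4,  40],
 [-34,   4,  60]]
Now row reduce the product.
R2 ← R2 + (12/5)·R1: [0, 4, -8]
R3 ← R3 + (17/5)·R1: [0, 4, -8]
R3 ← R3 − R2: [0, 0, 0]
2 nonzero rows, so rank(PB) = 2.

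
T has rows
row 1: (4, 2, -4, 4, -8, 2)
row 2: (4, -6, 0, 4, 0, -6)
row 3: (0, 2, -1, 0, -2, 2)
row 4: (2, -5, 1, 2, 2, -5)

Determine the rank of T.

Row reduce to echelon form.
R2 ← R2 − R1: [0, -8, 4, 0, 8, -8]
R4 ← R4 − (1/2)·R1: [0, -6, 3, 0, 6, -6]
R3 ← R3 + (1/4)·R2: [0, 0, 0, 0, 0, 0]
R4 ← R4 − (3/4)·R2: [0, 0, 0, 0, 0, 0]
Echelon form has 2 nonzero rows, so rank(T) = 2.

2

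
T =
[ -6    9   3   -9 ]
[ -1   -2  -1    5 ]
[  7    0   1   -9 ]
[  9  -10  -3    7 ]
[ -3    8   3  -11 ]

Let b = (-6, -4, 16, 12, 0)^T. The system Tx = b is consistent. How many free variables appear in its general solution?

2

Row reduce the augmented matrix [T | b].
R2 ← R2 − (1/6)·R1: [0, -7/2, -3/2, 13/2, -3]
R3 ← R3 + (7/6)·R1: [0, 21/2, 9/2, -39/2, 9]
R4 ← R4 + (3/2)·R1: [0, 7/2, 3/2, -13/2, 3]
R5 ← R5 − (1/2)·R1: [0, 7/2, 3/2, -13/2, 3]
R3 ← R3 + (3)·R2: [0, 0, 0, 0, 0]
R4 ← R4 + R2: [0, 0, 0, 0, 0]
R5 ← R5 + R2: [0, 0, 0, 0, 0]
The echelon form has 2 nonzero rows, and every pivot lies in the first 4 columns, so rank(T) = rank([T|b]) = 2.
The system is consistent.
Free variables = (unknowns) − (rank) = 4 − 2 = 2.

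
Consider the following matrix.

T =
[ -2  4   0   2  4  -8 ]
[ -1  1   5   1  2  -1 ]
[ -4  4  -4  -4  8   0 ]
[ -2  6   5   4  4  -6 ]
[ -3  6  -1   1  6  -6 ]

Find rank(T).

4

Row reduce to echelon form.
R2 ← R2 − (1/2)·R1: [0, -1, 5, 0, 0, 3]
R3 ← R3 − (2)·R1: [0, -4, -4, -8, 0, 16]
R4 ← R4 − R1: [0, 2, 5, 2, 0, 2]
R5 ← R5 − (3/2)·R1: [0, 0, -1, -2, 0, 6]
R3 ← R3 − (4)·R2: [0, 0, -24, -8, 0, 4]
R4 ← R4 + (2)·R2: [0, 0, 15, 2, 0, 8]
R4 ← R4 + (5/8)·R3: [0, 0, 0, -3, 0, 21/2]
R5 ← R5 − (1/24)·R3: [0, 0, 0, -5/3, 0, 35/6]
R5 ← R5 − (5/9)·R4: [0, 0, 0, 0, 0, 0]
Echelon form has 4 nonzero rows, so rank(T) = 4.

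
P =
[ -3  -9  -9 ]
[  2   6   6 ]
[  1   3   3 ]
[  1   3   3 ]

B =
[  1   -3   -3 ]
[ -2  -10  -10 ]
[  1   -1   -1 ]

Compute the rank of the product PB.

1

First compute PB:
[[  6, 108, 108],
 [ -4, -72, -72],
 [ -2, -36, -36],
 [ -2, -36, -36]]
Now row reduce the product.
R2 ← R2 + (2/3)·R1: [0, 0, 0]
R3 ← R3 + (1/3)·R1: [0, 0, 0]
R4 ← R4 + (1/3)·R1: [0, 0, 0]
1 nonzero row, so rank(PB) = 1.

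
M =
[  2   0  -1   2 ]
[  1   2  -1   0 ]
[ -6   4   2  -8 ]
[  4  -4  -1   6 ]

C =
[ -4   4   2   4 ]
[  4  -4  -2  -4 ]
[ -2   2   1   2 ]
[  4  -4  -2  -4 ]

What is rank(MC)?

1

First compute MC:
[[  2,  -2,  -1,  -2],
 [  6,  -6,  -3,  -6],
 [  4,  -4,  -2,  -4],
 [ -6,   6,   3,   6]]
Now row reduce the product.
R2 ← R2 − (3)·R1: [0, 0, 0, 0]
R3 ← R3 − (2)·R1: [0, 0, 0, 0]
R4 ← R4 + (3)·R1: [0, 0, 0, 0]
1 nonzero row, so rank(MC) = 1.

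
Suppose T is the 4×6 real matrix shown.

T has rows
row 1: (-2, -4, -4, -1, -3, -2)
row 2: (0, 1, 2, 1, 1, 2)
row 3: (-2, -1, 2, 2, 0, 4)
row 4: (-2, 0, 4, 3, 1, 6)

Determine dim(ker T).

4

Row reduce to echelon form.
R3 ← R3 − R1: [0, 3, 6, 3, 3, 6]
R4 ← R4 − R1: [0, 4, 8, 4, 4, 8]
R3 ← R3 − (3)·R2: [0, 0, 0, 0, 0, 0]
R4 ← R4 − (4)·R2: [0, 0, 0, 0, 0, 0]
2 nonzero rows, so rank(T) = 2.
T has 6 columns; by rank–nullity, nullity = 6 − 2 = 4.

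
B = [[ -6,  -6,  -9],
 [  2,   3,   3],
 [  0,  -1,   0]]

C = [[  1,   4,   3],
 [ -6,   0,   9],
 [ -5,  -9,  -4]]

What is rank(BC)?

First compute BC:
[[ 75,  57, -36],
 [-31, -19,  21],
 [  6,   0,  -9]]
Now row reduce the product.
R2 ← R2 + (31/75)·R1: [0, 114/25, 153/25]
R3 ← R3 − (2/25)·R1: [0, -114/25, -153/25]
R3 ← R3 + R2: [0, 0, 0]
2 nonzero rows, so rank(BC) = 2.

2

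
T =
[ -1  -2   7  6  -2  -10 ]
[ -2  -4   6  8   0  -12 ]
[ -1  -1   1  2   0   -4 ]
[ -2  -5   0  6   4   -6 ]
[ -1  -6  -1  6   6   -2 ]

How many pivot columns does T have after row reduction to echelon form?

Row reduce to echelon form.
R2 ← R2 − (2)·R1: [0, 0, -8, -4, 4, 8]
R3 ← R3 − R1: [0, 1, -6, -4, 2, 6]
R4 ← R4 − (2)·R1: [0, -1, -14, -6, 8, 14]
R5 ← R5 − R1: [0, -4, -8, 0, 8, 8]
Swap R2 ↔ R3
R4 ← R4 + R2: [0, 0, -20, -10, 10, 20]
R5 ← R5 + (4)·R2: [0, 0, -32, -16, 16, 32]
R4 ← R4 − (5/2)·R3: [0, 0, 0, 0, 0, 0]
R5 ← R5 − (4)·R3: [0, 0, 0, 0, 0, 0]
Echelon form has 3 nonzero rows, so rank(T) = 3.
Each nonzero row contributes one pivot column: 3 pivot columns.

3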